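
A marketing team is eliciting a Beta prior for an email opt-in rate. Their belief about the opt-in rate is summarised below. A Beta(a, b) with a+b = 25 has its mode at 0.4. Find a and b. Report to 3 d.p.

Mode = (a−1)/(κ−2) with κ = a+b, so a−1 = 0.4·23 = 9.200.
a = 10.200; b = κ − a = 14.800.

a = 10.200, b = 14.800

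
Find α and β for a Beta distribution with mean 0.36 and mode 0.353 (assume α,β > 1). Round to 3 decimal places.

Let s = α+β. Mean gives α = μs = 0.36s; mode gives (α−1)/(s−2) = 0.353.
Substituting: 0.36s − 1 = 0.353(s−2) = 0.353s − 0.706, so 0.007s = 0.294 and s = 42.0000.
Then α = 0.36×42.0000 = 15.120 and β = s−α = 26.880.

α = 15.120, β = 26.880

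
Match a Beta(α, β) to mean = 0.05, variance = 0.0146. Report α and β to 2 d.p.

α = 0.11, β = 2.14

By moment matching, α+β = μ(1−μ)/σ² − 1 = (0.05·0.95)/0.0146 − 1 = 3.2534 − 1 = 2.2534.
Since α/(α+β) = μ, α = 0.05·2.2534 = 0.11 and β = 0.95·2.2534 = 2.14.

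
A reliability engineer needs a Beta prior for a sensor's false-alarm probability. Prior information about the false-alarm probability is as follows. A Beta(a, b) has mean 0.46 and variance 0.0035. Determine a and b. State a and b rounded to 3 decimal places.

By moment matching, a+b = μ(1−μ)/σ² − 1 = (0.46·0.54)/0.0035 − 1 = 70.9714 − 1 = 69.9714.
Since a/(a+b) = μ, a = 0.46·69.9714 = 32.187 and b = 0.54·69.9714 = 37.785.

a = 32.187, b = 37.785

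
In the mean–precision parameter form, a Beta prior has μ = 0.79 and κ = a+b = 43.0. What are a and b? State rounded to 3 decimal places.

a = μκ = 0.79×43.0 = 33.970 and b = (1−μ)κ = 0.21×43.0 = 9.030.

a = 33.970, b = 9.030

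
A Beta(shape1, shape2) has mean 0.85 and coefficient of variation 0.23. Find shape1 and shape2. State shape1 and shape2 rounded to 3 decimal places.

σ = CV·μ = 0.23×0.85 = 0.19550, so σ² = 0.038220.
s+1 = μ(1−μ)/σ² = 0.1275/0.038220 = 3.3359, so s = shape1+shape2 = 2.3359.
shape1 = μs = 1.986, shape2 = (1−μ)s = 0.350.

shape1 = 1.986, shape2 = 0.350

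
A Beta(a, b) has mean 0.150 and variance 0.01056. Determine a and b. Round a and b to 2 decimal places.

Write ν = a+b; then a = μν and Var = μ(1−μ)/(ν+1).
ν = μ(1−μ)/Var − 1 = 0.127500/0.01056 − 1 = 11.0739.
a = 0.150·11.0739 = 1.66, b = 0.850·11.0739 = 9.41.

a = 1.66, b = 9.41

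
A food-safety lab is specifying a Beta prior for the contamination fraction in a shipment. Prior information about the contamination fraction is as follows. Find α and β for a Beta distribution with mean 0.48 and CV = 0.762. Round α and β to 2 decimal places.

α = 0.42, β = 0.45

Var = (CV·μ)² = (0.762×0.48)² = 0.133780.
α+β = μ(1−μ)/Var − 1 = 0.2496/0.133780 − 1 = 0.8657.
Thus α = 0.48·0.8657 = 0.42 and β = 0.52·0.8657 = 0.45.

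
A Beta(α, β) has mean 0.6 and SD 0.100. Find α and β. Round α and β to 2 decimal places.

α = 13.80, β = 9.20

Variance = 0.100² = 0.010000. The moment-matching identity α+β = μ(1−μ)/Var − 1 gives
α+β = 0.24/0.010000 − 1 = 23.0000, so α = μ·23.0000 = 13.80 and β = (1−μ)·23.0000 = 9.20.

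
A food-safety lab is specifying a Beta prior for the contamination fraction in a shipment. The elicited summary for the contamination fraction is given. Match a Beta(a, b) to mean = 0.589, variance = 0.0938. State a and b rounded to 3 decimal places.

a = 0.931, b = 0.650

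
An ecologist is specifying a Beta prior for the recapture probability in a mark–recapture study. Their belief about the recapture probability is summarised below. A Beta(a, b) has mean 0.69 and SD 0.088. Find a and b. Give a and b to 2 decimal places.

a = 18.37, b = 8.25

σ² = 0.088² = 0.007744.
With s = a+b, Var = μ(1−μ)/(s+1), so s+1 = (0.69×0.31)/0.007744 = 27.6214 and s = 26.6214.
a = μs = 18.37, b = (1−μ)s = 8.25.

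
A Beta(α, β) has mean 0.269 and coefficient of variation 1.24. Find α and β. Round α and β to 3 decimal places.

α = 0.206, β = 0.561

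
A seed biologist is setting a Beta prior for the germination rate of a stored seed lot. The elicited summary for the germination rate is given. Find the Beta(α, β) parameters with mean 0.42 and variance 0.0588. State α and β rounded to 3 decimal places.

Write ν = α+β; then α = μν and Var = μ(1−μ)/(ν+1).
ν = μ(1−μ)/Var − 1 = 0.2436/0.0588 − 1 = 3.1429.
α = 0.42·3.1429 = 1.320, β = 0.58·3.1429 = 1.823.

α = 1.320, β = 1.823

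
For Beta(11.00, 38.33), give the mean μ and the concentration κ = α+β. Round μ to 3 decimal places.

μ = 0.223, κ = 49.33

κ = α+β = 11.00+38.33 = 49.33; μ = α/κ = 11.00/49.33 = 0.223.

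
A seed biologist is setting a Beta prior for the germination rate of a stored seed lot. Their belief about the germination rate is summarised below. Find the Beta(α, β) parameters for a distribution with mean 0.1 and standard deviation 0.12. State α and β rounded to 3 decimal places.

α = 0.525, β = 4.725

σ² = 0.12² = 0.0144.
With s = α+β, Var = μ(1−μ)/(s+1), so s+1 = (0.1×0.9)/0.0144 = 6.2500 and s = 5.2500.
α = μs = 0.525, β = (1−μ)s = 4.725.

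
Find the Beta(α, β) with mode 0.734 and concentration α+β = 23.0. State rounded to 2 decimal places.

α = 16.41, β = 6.59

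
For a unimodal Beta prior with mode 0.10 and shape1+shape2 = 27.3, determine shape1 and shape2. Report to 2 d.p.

shape1 = 3.53, shape2 = 23.77

Mode = (shape1−1)/(κ−2) with κ = shape1+shape2, so shape1−1 = 0.10·25.3 = 2.53.
shape1 = 3.53; shape2 = κ − shape1 = 23.77.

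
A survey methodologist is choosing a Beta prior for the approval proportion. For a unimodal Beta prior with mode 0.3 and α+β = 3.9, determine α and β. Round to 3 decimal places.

Mode = (α−1)/(κ−2) with κ = α+β, so α−1 = 0.3·1.9 = 0.570.
α = 1.570; β = κ − α = 2.330.

α = 1.570, β = 2.330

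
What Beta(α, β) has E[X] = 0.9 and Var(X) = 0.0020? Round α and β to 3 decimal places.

By moment matching, α+β = μ(1−μ)/σ² − 1 = (0.9·0.1)/0.0020 − 1 = 45.0000 − 1 = 44.0000.
Since α/(α+β) = μ, α = 0.9·44.0000 = 39.600 and β = 0.1·44.0000 = 4.400.

α = 39.600, β = 4.400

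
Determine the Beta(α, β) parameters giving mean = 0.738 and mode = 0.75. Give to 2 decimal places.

α = 30.75, β = 10.92

Let s = α+β. Mean gives α = μs = 0.738s; mode gives (α−1)/(s−2) = 0.75.
Substituting: 0.738s − 1 = 0.75(s−2) = 0.75s − 1.50, so -0.012s = -0.50 and s = 41.6667.
Then α = 0.738×41.6667 = 30.75 and β = s−α = 10.92.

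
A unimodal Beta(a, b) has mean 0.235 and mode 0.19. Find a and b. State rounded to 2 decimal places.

a = 3.24, b = 10.54

Let s = a+b. Mean gives a = μs = 0.235s; mode gives (a−1)/(s−2) = 0.19.
Substituting: 0.235s − 1 = 0.19(s−2) = 0.19s − 0.38, so 0.045s = 0.62 and s = 13.7778.
Then a = 0.235×13.7778 = 3.24 and b = s−a = 10.54.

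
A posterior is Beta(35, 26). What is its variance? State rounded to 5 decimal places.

0.00394

Var = αβ/[(α+β)²(α+β+1)] = (35×26)/(61²×62) = 910/230702 = 0.00394.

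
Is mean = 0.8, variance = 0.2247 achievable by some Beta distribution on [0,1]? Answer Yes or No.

No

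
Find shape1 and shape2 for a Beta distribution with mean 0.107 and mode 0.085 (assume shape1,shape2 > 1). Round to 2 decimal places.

shape1 = 4.04, shape2 = 33.69

With s = shape1+shape2: μ = shape1/s and mode = (shape1−1)/(s−2). Eliminating shape1 = μs,
μs − 1 = m(s−2) ⇒ s(μ−m) = 1−2m ⇒ s = 0.830/0.022 = 37.7273.
So shape1 = μs = 4.04, shape2 = (1−μ)s = 33.69.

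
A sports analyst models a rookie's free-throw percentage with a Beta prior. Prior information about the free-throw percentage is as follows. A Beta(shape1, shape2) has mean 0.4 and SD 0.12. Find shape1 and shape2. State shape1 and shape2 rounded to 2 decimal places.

shape1 = 6.27, shape2 = 9.40

Variance = 0.12² = 0.0144. The moment-matching identity shape1+shape2 = μ(1−μ)/Var − 1 gives
shape1+shape2 = 0.24/0.0144 − 1 = 15.6667, so shape1 = μ·15.6667 = 6.27 and shape2 = (1−μ)·15.6667 = 9.40.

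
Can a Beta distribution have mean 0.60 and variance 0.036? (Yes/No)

For any Beta, Var(X) < E[X]·(1−E[X]).
Here μ(1−μ) = 0.60×0.40 = 0.2400, and 0.036 < 0.2400.

Yes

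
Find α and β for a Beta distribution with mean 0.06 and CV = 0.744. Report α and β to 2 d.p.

α = 1.64, β = 25.66

Var = (CV·μ)² = (0.744×0.06)² = 0.001993.
α+β = μ(1−μ)/Var − 1 = 0.0564/0.001993 − 1 = 27.3029.
Thus α = 0.06·27.3029 = 1.64 and β = 0.94·27.3029 = 25.66.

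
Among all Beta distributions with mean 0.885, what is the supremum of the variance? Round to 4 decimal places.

Var = μ(1−μ)/(α+β+1), which approaches μ(1−μ) as α+β → 0.
So the supremum is μ(1−μ) = 0.885×0.115 = 0.1018.

0.1018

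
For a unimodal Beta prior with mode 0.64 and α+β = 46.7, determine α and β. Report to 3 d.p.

For α,β>1 the mode is (α−1)/(α+β−2), so α = mode·(κ−2)+1 = 0.64×44.7+1 = 29.608.
And β = (1−mode)·(κ−2)+1 = 0.36×44.7+1 = 17.092.

α = 29.608, β = 17.092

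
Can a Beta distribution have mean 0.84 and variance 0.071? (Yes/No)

Yes

For any Beta, Var(X) < E[X]·(1−E[X]).
Here μ(1−μ) = 0.84×0.16 = 0.1344, and 0.071 < 0.1344.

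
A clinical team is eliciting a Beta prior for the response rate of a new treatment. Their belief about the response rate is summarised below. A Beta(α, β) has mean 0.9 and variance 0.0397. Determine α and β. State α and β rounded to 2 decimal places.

Write ν = α+β; then α = μν and Var = μ(1−μ)/(ν+1).
ν = μ(1−μ)/Var − 1 = 0.09/0.0397 − 1 = 1.2670.
α = 0.9·1.2670 = 1.14, β = 0.1·1.2670 = 0.13.

α = 1.14, β = 0.13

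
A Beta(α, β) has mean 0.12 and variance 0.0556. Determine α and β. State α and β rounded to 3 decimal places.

By moment matching, α+β = μ(1−μ)/σ² − 1 = (0.12·0.88)/0.0556 − 1 = 1.8993 − 1 = 0.8993.
Since α/(α+β) = μ, α = 0.12·0.8993 = 0.108 and β = 0.88·0.8993 = 0.791.

α = 0.108, β = 0.791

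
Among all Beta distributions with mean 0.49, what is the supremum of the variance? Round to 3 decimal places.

Var = μ(1−μ)/(α+β+1), which approaches μ(1−μ) as α+β → 0.
So the supremum is μ(1−μ) = 0.49×0.51 = 0.250.

0.250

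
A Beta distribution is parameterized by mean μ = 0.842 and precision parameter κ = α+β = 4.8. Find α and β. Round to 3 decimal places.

α = 4.042, β = 0.758

α = μκ = 0.842×4.8 = 4.042 and β = (1−μ)κ = 0.158×4.8 = 0.758.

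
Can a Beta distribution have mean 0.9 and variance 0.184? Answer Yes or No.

The Beta variance bound is σ² < μ(1−μ).
Here μ(1−μ) = 0.9×0.1 = 0.09, and 0.184 ≥ 0.09.

No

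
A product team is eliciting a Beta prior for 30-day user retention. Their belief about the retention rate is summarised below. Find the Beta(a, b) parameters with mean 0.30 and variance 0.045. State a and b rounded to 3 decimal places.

By moment matching, a+b = μ(1−μ)/σ² − 1 = (0.30·0.70)/0.045 − 1 = 4.6667 − 1 = 3.6667.
Since a/(a+b) = μ, a = 0.30·3.6667 = 1.100 and b = 0.70·3.6667 = 2.567.

a = 1.100, b = 2.567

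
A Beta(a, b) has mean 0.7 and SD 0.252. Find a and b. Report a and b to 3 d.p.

a = 1.615, b = 0.692

σ² = 0.252² = 0.063504.
With s = a+b, Var = μ(1−μ)/(s+1), so s+1 = (0.7×0.3)/0.063504 = 3.3069 and s = 2.3069.
a = μs = 1.615, b = (1−μ)s = 0.692.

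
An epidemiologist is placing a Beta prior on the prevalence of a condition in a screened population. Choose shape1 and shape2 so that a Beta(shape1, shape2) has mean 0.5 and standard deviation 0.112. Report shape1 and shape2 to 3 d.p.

shape1 = 9.465, shape2 = 9.465

First σ² = 0.012544. Setting shape1 = μn, shape2 = (1−μ)n with n = shape1+shape2,
μ(1−μ)/(n+1) = 0.012544 ⇒ n+1 = 0.25/0.012544 = 19.9298 ⇒ n = 18.9298.
Hence shape1 = 0.5×18.9298 = 9.465, shape2 = 0.5×18.9298 = 9.465.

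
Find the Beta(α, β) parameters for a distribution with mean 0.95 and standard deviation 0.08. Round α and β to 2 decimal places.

α = 6.10, β = 0.32

σ² = 0.08² = 0.0064.
With s = α+β, Var = μ(1−μ)/(s+1), so s+1 = (0.95×0.05)/0.0064 = 7.4219 and s = 6.4219.
α = μs = 6.10, β = (1−μ)s = 0.32.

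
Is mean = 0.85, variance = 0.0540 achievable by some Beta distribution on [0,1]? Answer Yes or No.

Yes

A Beta with mean μ has variance μ(1−μ)/(α+β+1) < μ(1−μ).
Here μ(1−μ) = 0.85×0.15 = 0.1275, and 0.0540 < 0.1275.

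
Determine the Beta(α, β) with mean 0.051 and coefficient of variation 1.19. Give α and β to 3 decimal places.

σ = CV·μ = 1.19×0.051 = 0.06069, so σ² = 0.003683.
s+1 = μ(1−μ)/σ² = 0.048399/0.003683 = 13.1402, so s = α+β = 12.1402.
α = μs = 0.619, β = (1−μ)s = 11.521.

α = 0.619, β = 11.521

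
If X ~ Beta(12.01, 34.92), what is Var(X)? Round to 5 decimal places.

μ = 12.01/46.93 = 0.255913; Var = μ(1−μ)/(α+β+1) = 0.1904216/47.93 = 0.00397.

0.00397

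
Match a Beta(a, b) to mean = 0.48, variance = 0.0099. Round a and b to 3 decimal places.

By moment matching, a+b = μ(1−μ)/σ² − 1 = (0.48·0.52)/0.0099 − 1 = 25.2121 − 1 = 24.2121.
Since a/(a+b) = μ, a = 0.48·24.2121 = 11.622 and b = 0.52·24.2121 = 12.590.

a = 11.622, b = 12.590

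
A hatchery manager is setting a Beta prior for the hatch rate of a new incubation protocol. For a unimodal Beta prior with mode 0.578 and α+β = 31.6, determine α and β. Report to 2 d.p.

α = 18.11, β = 13.49

Mode = (α−1)/(κ−2) with κ = α+β, so α−1 = 0.578·29.6 = 17.11.
α = 18.11; β = κ − α = 13.49.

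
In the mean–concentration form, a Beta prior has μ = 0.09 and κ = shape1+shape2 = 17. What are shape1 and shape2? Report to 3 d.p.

Split κ in proportion μ : (1−μ): shape1 = 0.09·17 = 1.530, shape2 = 17 − 1.530 = 15.470.

shape1 = 1.530, shape2 = 15.470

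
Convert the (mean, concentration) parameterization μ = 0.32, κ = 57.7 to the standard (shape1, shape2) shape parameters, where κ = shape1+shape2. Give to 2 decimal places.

Split κ in proportion μ : (1−μ): shape1 = 0.32·57.7 = 18.46, shape2 = 57.7 − 18.46 = 39.24.

shape1 = 18.46, shape2 = 39.24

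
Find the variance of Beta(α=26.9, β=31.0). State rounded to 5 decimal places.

μ = 26.9/57.9 = 0.464594; Var = μ(1−μ)/(α+β+1) = 0.2487464/58.9 = 0.00422.

0.00422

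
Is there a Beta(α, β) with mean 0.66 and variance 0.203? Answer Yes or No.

For any Beta, Var(X) < E[X]·(1−E[X]).
Here μ(1−μ) = 0.66×0.34 = 0.2244, and 0.203 < 0.2244.

Yes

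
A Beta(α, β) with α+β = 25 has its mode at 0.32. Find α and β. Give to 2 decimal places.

Mode = (α−1)/(κ−2) with κ = α+β, so α−1 = 0.32·23 = 7.36.
α = 8.36; β = κ − α = 16.64.

α = 8.36, β = 16.64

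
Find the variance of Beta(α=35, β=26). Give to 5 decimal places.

0.00394

Var = αβ/[(α+β)²(α+β+1)] = (35×26)/(61²×62) = 910/230702 = 0.00394.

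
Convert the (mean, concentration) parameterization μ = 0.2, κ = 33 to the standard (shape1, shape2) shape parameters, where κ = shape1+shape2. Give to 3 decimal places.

shape1 = μκ = 0.2×33 = 6.600 and shape2 = (1−μ)κ = 0.8×33 = 26.400.

shape1 = 6.600, shape2 = 26.400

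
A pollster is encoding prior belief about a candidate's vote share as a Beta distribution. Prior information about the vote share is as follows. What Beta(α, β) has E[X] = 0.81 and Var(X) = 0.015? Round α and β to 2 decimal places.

Write ν = α+β; then α = μν and Var = μ(1−μ)/(ν+1).
ν = μ(1−μ)/Var − 1 = 0.1539/0.015 − 1 = 9.2600.
α = 0.81·9.2600 = 7.50, β = 0.19·9.2600 = 1.76.

α = 7.50, β = 1.76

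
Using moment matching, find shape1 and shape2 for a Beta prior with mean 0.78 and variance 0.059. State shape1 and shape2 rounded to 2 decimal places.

Write ν = shape1+shape2; then shape1 = μν and Var = μ(1−μ)/(ν+1).
ν = μ(1−μ)/Var − 1 = 0.1716/0.059 − 1 = 1.9085.
shape1 = 0.78·1.9085 = 1.49, shape2 = 0.22·1.9085 = 0.42.

shape1 = 1.49, shape2 = 0.42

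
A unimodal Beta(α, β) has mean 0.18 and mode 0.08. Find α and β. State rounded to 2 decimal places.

With s = α+β: μ = α/s and mode = (α−1)/(s−2). Eliminating α = μs,
μs − 1 = m(s−2) ⇒ s(μ−m) = 1−2m ⇒ s = 0.84/0.10 = 8.4000.
So α = μs = 1.51, β = (1−μ)s = 6.89.

α = 1.51, β = 6.89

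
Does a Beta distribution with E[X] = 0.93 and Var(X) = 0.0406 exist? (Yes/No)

Yes

For any Beta, Var(X) < E[X]·(1−E[X]).
Here μ(1−μ) = 0.93×0.07 = 0.0651, and 0.0406 < 0.0651.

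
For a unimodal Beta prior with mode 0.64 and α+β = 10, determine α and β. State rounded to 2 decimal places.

For α,β>1 the mode is (α−1)/(α+β−2), so α = mode·(κ−2)+1 = 0.64×8+1 = 6.12.
And β = (1−mode)·(κ−2)+1 = 0.36×8+1 = 3.88.

α = 6.12, β = 3.88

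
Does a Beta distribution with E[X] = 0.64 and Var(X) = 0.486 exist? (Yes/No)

No

A Beta with mean μ has variance μ(1−μ)/(α+β+1) < μ(1−μ).
Here μ(1−μ) = 0.64×0.36 = 0.2304, and 0.486 ≥ 0.2304.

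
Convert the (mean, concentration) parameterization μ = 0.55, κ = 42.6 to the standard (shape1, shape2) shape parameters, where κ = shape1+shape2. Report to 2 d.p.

shape1 = 23.43, shape2 = 19.17

Split κ in proportion μ : (1−μ): shape1 = 0.55·42.6 = 23.43, shape2 = 42.6 − 23.43 = 19.17.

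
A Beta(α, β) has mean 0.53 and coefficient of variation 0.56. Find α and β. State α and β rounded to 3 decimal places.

σ = CV·μ = 0.56×0.53 = 0.29680, so σ² = 0.088090.
s+1 = μ(1−μ)/σ² = 0.2491/0.088090 = 2.8278, so s = α+β = 1.8278.
α = μs = 0.969, β = (1−μ)s = 0.859.

α = 0.969, β = 0.859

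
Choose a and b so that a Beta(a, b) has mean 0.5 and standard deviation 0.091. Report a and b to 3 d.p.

First σ² = 0.008281. Setting a = μn, b = (1−μ)n with n = a+b,
μ(1−μ)/(n+1) = 0.008281 ⇒ n+1 = 0.25/0.008281 = 30.1896 ⇒ n = 29.1896.
Hence a = 0.5×29.1896 = 14.595, b = 0.5×29.1896 = 14.595.

a = 14.595, b = 14.595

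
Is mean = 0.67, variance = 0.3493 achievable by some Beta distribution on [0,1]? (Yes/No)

No

The Beta variance bound is σ² < μ(1−μ).
Here μ(1−μ) = 0.67×0.33 = 0.2211, and 0.3493 ≥ 0.2211.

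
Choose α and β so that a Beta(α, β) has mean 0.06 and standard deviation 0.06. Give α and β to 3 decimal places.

α = 0.880, β = 13.787

Variance = 0.06² = 0.0036. The moment-matching identity α+β = μ(1−μ)/Var − 1 gives
α+β = 0.0564/0.0036 − 1 = 14.6667, so α = μ·14.6667 = 0.880 and β = (1−μ)·14.6667 = 13.787.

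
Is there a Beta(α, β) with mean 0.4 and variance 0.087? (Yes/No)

Yes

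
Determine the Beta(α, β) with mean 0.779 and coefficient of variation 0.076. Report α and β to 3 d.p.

α = 37.483, β = 10.634

Var = (CV·μ)² = (0.076×0.779)² = 0.003505.
α+β = μ(1−μ)/Var − 1 = 0.172159/0.003505 − 1 = 48.1165.
Thus α = 0.779·48.1165 = 37.483 and β = 0.221·48.1165 = 10.634.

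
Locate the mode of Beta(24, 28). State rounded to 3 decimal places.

0.460

With α,β > 1, mode = (α−1)/(α+β−2) = 23/50 = 0.460.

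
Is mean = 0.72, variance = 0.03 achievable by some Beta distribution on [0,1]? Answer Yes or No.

A Beta with mean μ has variance μ(1−μ)/(α+β+1) < μ(1−μ).
Here μ(1−μ) = 0.72×0.28 = 0.2016, and 0.03 < 0.2016.

Yes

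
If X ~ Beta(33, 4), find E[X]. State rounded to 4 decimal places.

0.8919

The Beta mean is α/(α+β) = 33/(33+4) = 0.8919.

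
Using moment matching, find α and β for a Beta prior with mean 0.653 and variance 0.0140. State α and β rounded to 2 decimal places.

α = 9.92, β = 5.27

Write ν = α+β; then α = μν and Var = μ(1−μ)/(ν+1).
ν = μ(1−μ)/Var − 1 = 0.226591/0.0140 − 1 = 15.1851.
α = 0.653·15.1851 = 9.92, β = 0.347·15.1851 = 5.27.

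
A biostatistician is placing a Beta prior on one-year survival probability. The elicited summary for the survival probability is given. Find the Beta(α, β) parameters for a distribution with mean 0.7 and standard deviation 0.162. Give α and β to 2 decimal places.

α = 4.90, β = 2.10

Variance = 0.162² = 0.026244. The moment-matching identity α+β = μ(1−μ)/Var − 1 gives
α+β = 0.21/0.026244 − 1 = 7.0018, so α = μ·7.0018 = 4.90 and β = (1−μ)·7.0018 = 2.10.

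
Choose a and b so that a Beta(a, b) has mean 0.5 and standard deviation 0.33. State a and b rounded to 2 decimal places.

a = 0.65, b = 0.65

σ² = 0.33² = 0.1089.
With s = a+b, Var = μ(1−μ)/(s+1), so s+1 = (0.5×0.5)/0.1089 = 2.2957 and s = 1.2957.
a = μs = 0.65, b = (1−μ)s = 0.65.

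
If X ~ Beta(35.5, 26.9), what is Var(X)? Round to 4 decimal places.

α+β = 62.4 and αβ = 954.95, so Var = αβ/[(α+β)²(α+β+1)] = 954.95/246864.384 = 0.0039.

0.0039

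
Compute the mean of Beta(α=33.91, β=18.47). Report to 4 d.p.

0.6474

The Beta mean is α/(α+β) = 33.91/(33.91+18.47) = 0.6474.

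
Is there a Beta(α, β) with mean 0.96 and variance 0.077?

For any Beta, Var(X) < E[X]·(1−E[X]).
Here μ(1−μ) = 0.96×0.04 = 0.0384, and 0.077 ≥ 0.0384.

No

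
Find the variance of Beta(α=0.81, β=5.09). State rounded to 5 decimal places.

0.01717

Var = αβ/[(α+β)²(α+β+1)] = (0.81×5.09)/(5.90²×6.90) = 4.1229/240.189000 = 0.01717.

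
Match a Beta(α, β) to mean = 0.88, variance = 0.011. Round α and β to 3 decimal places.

α = 7.568, β = 1.032

Write ν = α+β; then α = μν and Var = μ(1−μ)/(ν+1).
ν = μ(1−μ)/Var − 1 = 0.1056/0.011 − 1 = 8.6000.
α = 0.88·8.6000 = 7.568, β = 0.12·8.6000 = 1.032.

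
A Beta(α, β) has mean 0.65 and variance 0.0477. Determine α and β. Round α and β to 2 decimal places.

Write ν = α+β; then α = μν and Var = μ(1−μ)/(ν+1).
ν = μ(1−μ)/Var − 1 = 0.2275/0.0477 − 1 = 3.7694.
α = 0.65·3.7694 = 2.45, β = 0.35·3.7694 = 1.32.

α = 2.45, β = 1.32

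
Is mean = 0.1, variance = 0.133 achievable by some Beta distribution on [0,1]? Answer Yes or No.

The Beta variance bound is σ² < μ(1−μ).
Here μ(1−μ) = 0.1×0.9 = 0.09, and 0.133 ≥ 0.09.

No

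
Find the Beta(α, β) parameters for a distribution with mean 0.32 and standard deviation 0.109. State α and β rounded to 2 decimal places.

First σ² = 0.011881. Setting α = μn, β = (1−μ)n with n = α+β,
μ(1−μ)/(n+1) = 0.011881 ⇒ n+1 = 0.2176/0.011881 = 18.3150 ⇒ n = 17.3150.
Hence α = 0.32×17.3150 = 5.54, β = 0.68×17.3150 = 11.77.

α = 5.54, β = 11.77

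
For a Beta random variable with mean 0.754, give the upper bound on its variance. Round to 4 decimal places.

For fixed mean μ the Beta variance is μ(1−μ)/(α+β+1), increasing as α+β decreases.
Its least upper bound (not attained) is μ(1−μ) = 0.754·0.246 = 0.1855.

0.1855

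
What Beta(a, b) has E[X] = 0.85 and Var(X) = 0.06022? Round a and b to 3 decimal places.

a = 0.950, b = 0.168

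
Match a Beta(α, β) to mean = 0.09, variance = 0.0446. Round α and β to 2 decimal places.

Let s = α+β. The Beta variance is μ(1−μ)/(s+1).
So s+1 = μ(1−μ)/σ² = (0.09×0.91)/0.0446 = 0.0819/0.0446 = 1.8363, giving s = 0.8363.
Then α = μs = 0.09×0.8363 = 0.08 and β = (1−μ)s = 0.91×0.8363 = 0.76.

α = 0.08, β = 0.76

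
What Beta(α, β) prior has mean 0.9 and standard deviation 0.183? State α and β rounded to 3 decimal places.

σ² = 0.183² = 0.033489.
With s = α+β, Var = μ(1−μ)/(s+1), so s+1 = (0.9×0.1)/0.033489 = 2.6874 and s = 1.6874.
α = μs = 1.519, β = (1−μ)s = 0.169.

α = 1.519, β = 0.169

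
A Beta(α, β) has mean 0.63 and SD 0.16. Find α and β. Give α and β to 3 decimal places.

α = 5.106, β = 2.999

σ² = 0.16² = 0.0256.
With s = α+β, Var = μ(1−μ)/(s+1), so s+1 = (0.63×0.37)/0.0256 = 9.1055 and s = 8.1055.
α = μs = 5.106, β = (1−μ)s = 2.999.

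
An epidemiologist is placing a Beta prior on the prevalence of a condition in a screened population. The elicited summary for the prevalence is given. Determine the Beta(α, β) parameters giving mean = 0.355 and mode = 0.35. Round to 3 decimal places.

α = 21.300, β = 38.700

Let s = α+β. Mean gives α = μs = 0.355s; mode gives (α−1)/(s−2) = 0.35.
Substituting: 0.355s − 1 = 0.35(s−2) = 0.35s − 0.70, so 0.005s = 0.30 and s = 60.0000.
Then α = 0.355×60.0000 = 21.300 and β = s−α = 38.700.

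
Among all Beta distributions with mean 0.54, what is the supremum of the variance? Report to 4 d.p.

0.2484

Var = μ(1−μ)/(α+β+1), which approaches μ(1−μ) as α+β → 0.
So the supremum is μ(1−μ) = 0.54×0.46 = 0.2484.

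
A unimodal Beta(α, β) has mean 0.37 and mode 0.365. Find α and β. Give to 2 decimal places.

α = 19.98, β = 34.02

Let s = α+β. Mean gives α = μs = 0.37s; mode gives (α−1)/(s−2) = 0.365.
Substituting: 0.37s − 1 = 0.365(s−2) = 0.365s − 0.730, so 0.005s = 0.270 and s = 54.0000.
Then α = 0.37×54.0000 = 19.98 and β = s−α = 34.02.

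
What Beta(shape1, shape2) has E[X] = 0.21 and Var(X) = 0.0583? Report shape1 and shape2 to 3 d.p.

shape1 = 0.388, shape2 = 1.458

Write ν = shape1+shape2; then shape1 = μν and Var = μ(1−μ)/(ν+1).
ν = μ(1−μ)/Var − 1 = 0.1659/0.0583 − 1 = 1.8456.
shape1 = 0.21·1.8456 = 0.388, shape2 = 0.79·1.8456 = 1.458.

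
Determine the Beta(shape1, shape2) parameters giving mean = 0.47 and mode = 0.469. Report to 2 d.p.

With s = shape1+shape2: μ = shape1/s and mode = (shape1−1)/(s−2). Eliminating shape1 = μs,
μs − 1 = m(s−2) ⇒ s(μ−m) = 1−2m ⇒ s = 0.062/0.001 = 62.0000.
So shape1 = μs = 29.14, shape2 = (1−μ)s = 32.86.

shape1 = 29.14, shape2 = 32.86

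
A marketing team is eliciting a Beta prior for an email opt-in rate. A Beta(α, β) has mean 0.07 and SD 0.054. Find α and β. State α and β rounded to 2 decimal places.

First σ² = 0.002916. Setting α = μn, β = (1−μ)n with n = α+β,
μ(1−μ)/(n+1) = 0.002916 ⇒ n+1 = 0.0651/0.002916 = 22.3251 ⇒ n = 21.3251.
Hence α = 0.07×21.3251 = 1.49, β = 0.93×21.3251 = 19.83.

α = 1.49, β = 19.83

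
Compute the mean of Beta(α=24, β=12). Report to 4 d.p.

0.6667

E[X] = α/(α+β) = 24/36 = 0.6667.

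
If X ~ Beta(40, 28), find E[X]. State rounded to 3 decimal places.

0.588

E[X] = α/(α+β) = 40/68 = 0.588.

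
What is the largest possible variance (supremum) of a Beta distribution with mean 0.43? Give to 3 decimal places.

0.245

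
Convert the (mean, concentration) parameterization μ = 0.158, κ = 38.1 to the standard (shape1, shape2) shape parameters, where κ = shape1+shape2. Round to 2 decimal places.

Split κ in proportion μ : (1−μ): shape1 = 0.158·38.1 = 6.02, shape2 = 38.1 − 6.02 = 32.08.

shape1 = 6.02, shape2 = 32.08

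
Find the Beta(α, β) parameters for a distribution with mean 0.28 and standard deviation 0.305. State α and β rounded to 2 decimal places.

First σ² = 0.093025. Setting α = μn, β = (1−μ)n with n = α+β,
μ(1−μ)/(n+1) = 0.093025 ⇒ n+1 = 0.2016/0.093025 = 2.1672 ⇒ n = 1.1672.
Hence α = 0.28×1.1672 = 0.33, β = 0.72×1.1672 = 0.84.

α = 0.33, β = 0.84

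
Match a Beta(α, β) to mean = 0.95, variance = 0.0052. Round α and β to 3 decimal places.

α = 7.728, β = 0.407

Let s = α+β. The Beta variance is μ(1−μ)/(s+1).
So s+1 = μ(1−μ)/σ² = (0.95×0.05)/0.0052 = 0.0475/0.0052 = 9.1346, giving s = 8.1346.
Then α = μs = 0.95×8.1346 = 7.728 and β = (1−μ)s = 0.05×8.1346 = 0.407.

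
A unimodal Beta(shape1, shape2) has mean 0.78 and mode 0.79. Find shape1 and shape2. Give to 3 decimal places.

shape1 = 45.240, shape2 = 12.760

Let s = shape1+shape2. Mean gives shape1 = μs = 0.78s; mode gives (shape1−1)/(s−2) = 0.79.
Substituting: 0.78s − 1 = 0.79(s−2) = 0.79s − 1.58, so -0.01s = -0.58 and s = 58.0000.
Then shape1 = 0.78×58.0000 = 45.240 and shape2 = s−shape1 = 12.760.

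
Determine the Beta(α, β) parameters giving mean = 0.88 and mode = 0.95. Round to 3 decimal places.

Let s = α+β. Mean gives α = μs = 0.88s; mode gives (α−1)/(s−2) = 0.95.
Substituting: 0.88s − 1 = 0.95(s−2) = 0.95s − 1.90, so -0.07s = -0.90 and s = 12.8571.
Then α = 0.88×12.8571 = 11.314 and β = s−α = 1.543.

α = 11.314, β = 1.543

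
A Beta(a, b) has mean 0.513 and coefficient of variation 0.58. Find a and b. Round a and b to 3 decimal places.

a = 0.935, b = 0.887

Var = (CV·μ)² = (0.58×0.513)² = 0.088530.
a+b = μ(1−μ)/Var − 1 = 0.249831/0.088530 − 1 = 1.8220.
Thus a = 0.513·1.8220 = 0.935 and b = 0.487·1.8220 = 0.887.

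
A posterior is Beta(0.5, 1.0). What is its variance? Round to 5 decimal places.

0.08889

α+β = 1.5 and αβ = 0.50, so Var = αβ/[(α+β)²(α+β+1)] = 0.50/5.625 = 0.08889.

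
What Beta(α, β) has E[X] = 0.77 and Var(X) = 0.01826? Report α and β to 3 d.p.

α = 6.698, β = 2.001

Let s = α+β. The Beta variance is μ(1−μ)/(s+1).
So s+1 = μ(1−μ)/σ² = (0.77×0.23)/0.01826 = 0.1771/0.01826 = 9.6988, giving s = 8.6988.
Then α = μs = 0.77×8.6988 = 6.698 and β = (1−μ)s = 0.23×8.6988 = 2.001.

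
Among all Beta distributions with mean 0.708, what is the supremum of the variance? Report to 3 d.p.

0.207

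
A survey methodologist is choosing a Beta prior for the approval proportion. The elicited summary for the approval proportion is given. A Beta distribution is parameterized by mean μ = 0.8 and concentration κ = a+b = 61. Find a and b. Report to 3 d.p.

Split κ in proportion μ : (1−μ): a = 0.8·61 = 48.800, b = 61 − 48.800 = 12.200.

a = 48.800, b = 12.200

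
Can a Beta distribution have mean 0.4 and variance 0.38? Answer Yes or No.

For any Beta, Var(X) < E[X]·(1−E[X]).
Here μ(1−μ) = 0.4×0.6 = 0.24, and 0.38 ≥ 0.24.

No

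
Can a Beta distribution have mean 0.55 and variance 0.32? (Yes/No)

No

A Beta with mean μ has variance μ(1−μ)/(α+β+1) < μ(1−μ).
Here μ(1−μ) = 0.55×0.45 = 0.2475, and 0.32 ≥ 0.2475.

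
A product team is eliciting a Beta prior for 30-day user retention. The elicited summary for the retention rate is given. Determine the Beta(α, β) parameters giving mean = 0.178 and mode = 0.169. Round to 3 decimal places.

α = 13.093, β = 60.463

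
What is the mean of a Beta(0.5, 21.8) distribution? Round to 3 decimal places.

0.022

The Beta mean is α/(α+β) = 0.5/(0.5+21.8) = 0.022.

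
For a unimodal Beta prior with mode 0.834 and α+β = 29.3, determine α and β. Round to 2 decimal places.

Since the density peak of Beta(α,β) is at (α−1)/(α+β−2),
α = 1 + 0.834(29.3−2) = 23.77 and β = 29.3 − 23.77 = 5.53.

α = 23.77, β = 5.53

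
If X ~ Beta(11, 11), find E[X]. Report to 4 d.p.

The Beta mean is α/(α+β) = 11/(11+11) = 0.5000.

0.5000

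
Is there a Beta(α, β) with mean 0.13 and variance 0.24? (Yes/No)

No

A Beta with mean μ has variance μ(1−μ)/(α+β+1) < μ(1−μ).
Here μ(1−μ) = 0.13×0.87 = 0.1131, and 0.24 ≥ 0.1131.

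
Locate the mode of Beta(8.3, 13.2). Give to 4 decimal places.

0.3744

The density x^(α−1)(1−x)^(β−1) is maximised at (α−1)/(α+β−2) = 7.3/19.5 = 0.3744.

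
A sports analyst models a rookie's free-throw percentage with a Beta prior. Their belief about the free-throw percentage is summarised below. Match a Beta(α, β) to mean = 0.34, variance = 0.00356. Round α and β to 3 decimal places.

α = 21.091, β = 40.942

Let s = α+β. The Beta variance is μ(1−μ)/(s+1).
So s+1 = μ(1−μ)/σ² = (0.34×0.66)/0.00356 = 0.2244/0.00356 = 63.0337, giving s = 62.0337.
Then α = μs = 0.34×62.0337 = 21.091 and β = (1−μ)s = 0.66×62.0337 = 40.942.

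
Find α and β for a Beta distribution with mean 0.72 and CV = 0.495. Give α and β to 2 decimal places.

σ = CV·μ = 0.495×0.72 = 0.35640, so σ² = 0.127021.
s+1 = μ(1−μ)/σ² = 0.2016/0.127021 = 1.5871, so s = α+β = 0.5871.
α = μs = 0.42, β = (1−μ)s = 0.16.

α = 0.42, β = 0.16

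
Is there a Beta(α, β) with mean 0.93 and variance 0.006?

Yes

A Beta with mean μ has variance μ(1−μ)/(α+β+1) < μ(1−μ).
Here μ(1−μ) = 0.93×0.07 = 0.0651, and 0.006 < 0.0651.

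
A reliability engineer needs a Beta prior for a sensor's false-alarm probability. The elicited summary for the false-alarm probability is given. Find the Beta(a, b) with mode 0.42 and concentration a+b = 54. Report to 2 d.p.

Mode = (a−1)/(κ−2) with κ = a+b, so a−1 = 0.42·52 = 21.84.
a = 22.84; b = κ − a = 31.16.

a = 22.84, b = 31.16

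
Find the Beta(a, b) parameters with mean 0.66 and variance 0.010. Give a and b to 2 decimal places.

a = 14.15, b = 7.29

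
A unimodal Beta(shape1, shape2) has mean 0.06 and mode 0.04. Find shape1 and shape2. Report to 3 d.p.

Let s = shape1+shape2. Mean gives shape1 = μs = 0.06s; mode gives (shape1−1)/(s−2) = 0.04.
Substituting: 0.06s − 1 = 0.04(s−2) = 0.04s − 0.08, so 0.02s = 0.92 and s = 46.0000.
Then shape1 = 0.06×46.0000 = 2.760 and shape2 = s−shape1 = 43.240.

shape1 = 2.760, shape2 = 43.240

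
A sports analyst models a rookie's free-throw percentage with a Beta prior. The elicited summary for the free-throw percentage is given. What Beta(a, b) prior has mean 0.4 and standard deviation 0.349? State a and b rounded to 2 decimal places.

a = 0.39, b = 0.58

First σ² = 0.121801. Setting a = μn, b = (1−μ)n with n = a+b,
μ(1−μ)/(n+1) = 0.121801 ⇒ n+1 = 0.24/0.121801 = 1.9704 ⇒ n = 0.9704.
Hence a = 0.4×0.9704 = 0.39, b = 0.6×0.9704 = 0.58.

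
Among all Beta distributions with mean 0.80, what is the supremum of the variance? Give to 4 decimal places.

Var = μ(1−μ)/(α+β+1), which approaches μ(1−μ) as α+β → 0.
So the supremum is μ(1−μ) = 0.80×0.20 = 0.1600.

0.1600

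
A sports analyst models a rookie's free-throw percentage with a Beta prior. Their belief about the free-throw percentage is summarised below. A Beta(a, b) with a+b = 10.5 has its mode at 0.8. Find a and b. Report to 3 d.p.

a = 7.800, b = 2.700

For a,b>1 the mode is (a−1)/(a+b−2), so a = mode·(κ−2)+1 = 0.8×8.5+1 = 7.800.
And b = (1−mode)·(κ−2)+1 = 0.2×8.5+1 = 2.700.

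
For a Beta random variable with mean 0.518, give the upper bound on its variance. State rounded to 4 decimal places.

0.2497

For fixed mean μ the Beta variance is μ(1−μ)/(α+β+1), increasing as α+β decreases.
Its least upper bound (not attained) is μ(1−μ) = 0.518·0.482 = 0.2497.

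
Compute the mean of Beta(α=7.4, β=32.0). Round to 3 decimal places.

E[X] = α/(α+β) = 7.4/39.4 = 0.188.

0.188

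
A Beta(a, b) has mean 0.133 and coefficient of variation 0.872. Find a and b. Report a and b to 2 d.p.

Var = (CV·μ)² = (0.872×0.133)² = 0.013450.
a+b = μ(1−μ)/Var − 1 = 0.115311/0.013450 − 1 = 7.5730.
Thus a = 0.133·7.5730 = 1.01 and b = 0.867·7.5730 = 6.57.

a = 1.01, b = 6.57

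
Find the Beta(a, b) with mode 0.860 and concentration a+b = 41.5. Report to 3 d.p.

a = 34.970, b = 6.530

Mode = (a−1)/(κ−2) with κ = a+b, so a−1 = 0.860·39.5 = 33.970.
a = 34.970; b = κ − a = 6.530.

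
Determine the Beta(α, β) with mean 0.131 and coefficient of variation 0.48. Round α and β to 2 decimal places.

α = 3.64, β = 24.15

σ = CV·μ = 0.48×0.131 = 0.06288, so σ² = 0.003954.
s+1 = μ(1−μ)/σ² = 0.113839/0.003954 = 28.7916, so s = α+β = 27.7916.
α = μs = 3.64, β = (1−μ)s = 24.15.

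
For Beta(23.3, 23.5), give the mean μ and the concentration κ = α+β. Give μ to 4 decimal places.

μ = 0.4979, κ = 46.8

κ = α+β = 23.3+23.5 = 46.8; μ = α/κ = 23.3/46.8 = 0.4979.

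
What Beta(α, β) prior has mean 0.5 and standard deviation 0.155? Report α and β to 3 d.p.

First σ² = 0.024025. Setting α = μn, β = (1−μ)n with n = α+β,
μ(1−μ)/(n+1) = 0.024025 ⇒ n+1 = 0.25/0.024025 = 10.4058 ⇒ n = 9.4058.
Hence α = 0.5×9.4058 = 4.703, β = 0.5×9.4058 = 4.703.

α = 4.703, β = 4.703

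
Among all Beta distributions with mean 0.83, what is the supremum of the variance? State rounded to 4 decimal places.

0.1411

For fixed mean μ the Beta variance is μ(1−μ)/(α+β+1), increasing as α+β decreases.
Its least upper bound (not attained) is μ(1−μ) = 0.83·0.17 = 0.1411.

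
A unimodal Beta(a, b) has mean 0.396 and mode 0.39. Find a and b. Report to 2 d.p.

Let s = a+b. Mean gives a = μs = 0.396s; mode gives (a−1)/(s−2) = 0.39.
Substituting: 0.396s − 1 = 0.39(s−2) = 0.39s − 0.78, so 0.006s = 0.22 and s = 36.6667.
Then a = 0.396×36.6667 = 14.52 and b = s−a = 22.15.

a = 14.52, b = 22.15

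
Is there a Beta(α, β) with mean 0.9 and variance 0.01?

Yes

For any Beta, Var(X) < E[X]·(1−E[X]).
Here μ(1−μ) = 0.9×0.1 = 0.09, and 0.01 < 0.09.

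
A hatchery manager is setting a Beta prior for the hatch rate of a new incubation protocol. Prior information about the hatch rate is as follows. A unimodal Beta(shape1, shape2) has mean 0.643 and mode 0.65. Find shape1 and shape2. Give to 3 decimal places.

shape1 = 27.557, shape2 = 15.300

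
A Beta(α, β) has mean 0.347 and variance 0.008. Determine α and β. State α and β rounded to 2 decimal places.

By moment matching, α+β = μ(1−μ)/σ² − 1 = (0.347·0.653)/0.008 − 1 = 28.3239 − 1 = 27.3239.
Since α/(α+β) = μ, α = 0.347·27.3239 = 9.48 and β = 0.653·27.3239 = 17.84.

α = 9.48, β = 17.84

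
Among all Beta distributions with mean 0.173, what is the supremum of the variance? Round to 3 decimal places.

0.143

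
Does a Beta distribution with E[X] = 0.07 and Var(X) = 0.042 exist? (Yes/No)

Yes

For any Beta, Var(X) < E[X]·(1−E[X]).
Here μ(1−μ) = 0.07×0.93 = 0.0651, and 0.042 < 0.0651.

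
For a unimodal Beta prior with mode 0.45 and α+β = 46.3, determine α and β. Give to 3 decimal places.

For α,β>1 the mode is (α−1)/(α+β−2), so α = mode·(κ−2)+1 = 0.45×44.3+1 = 20.935.
And β = (1−mode)·(κ−2)+1 = 0.55×44.3+1 = 25.365.

α = 20.935, β = 25.365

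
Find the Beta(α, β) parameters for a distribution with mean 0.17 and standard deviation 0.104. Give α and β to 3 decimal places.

Variance = 0.104² = 0.010816. The moment-matching identity α+β = μ(1−μ)/Var − 1 gives
α+β = 0.1411/0.010816 − 1 = 12.0455, so α = μ·12.0455 = 2.048 and β = (1−μ)·12.0455 = 9.998.

α = 2.048, β = 9.998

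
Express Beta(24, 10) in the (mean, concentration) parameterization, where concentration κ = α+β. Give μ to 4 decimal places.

κ = α+β = 24+10 = 34; μ = α/κ = 24/34 = 0.7059.

μ = 0.7059, κ = 34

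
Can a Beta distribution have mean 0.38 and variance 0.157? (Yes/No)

The Beta variance bound is σ² < μ(1−μ).
Here μ(1−μ) = 0.38×0.62 = 0.2356, and 0.157 < 0.2356.

Yes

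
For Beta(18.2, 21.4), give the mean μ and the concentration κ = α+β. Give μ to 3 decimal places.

μ = 0.460, κ = 39.6

κ = α+β = 18.2+21.4 = 39.6; μ = α/κ = 18.2/39.6 = 0.460.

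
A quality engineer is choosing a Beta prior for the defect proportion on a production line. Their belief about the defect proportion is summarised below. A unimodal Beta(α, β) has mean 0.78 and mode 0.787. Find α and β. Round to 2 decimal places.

With s = α+β: μ = α/s and mode = (α−1)/(s−2). Eliminating α = μs,
μs − 1 = m(s−2) ⇒ s(μ−m) = 1−2m ⇒ s = -0.574/-0.007 = 82.0000.
So α = μs = 63.96, β = (1−μ)s = 18.04.

α = 63.96, β = 18.04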